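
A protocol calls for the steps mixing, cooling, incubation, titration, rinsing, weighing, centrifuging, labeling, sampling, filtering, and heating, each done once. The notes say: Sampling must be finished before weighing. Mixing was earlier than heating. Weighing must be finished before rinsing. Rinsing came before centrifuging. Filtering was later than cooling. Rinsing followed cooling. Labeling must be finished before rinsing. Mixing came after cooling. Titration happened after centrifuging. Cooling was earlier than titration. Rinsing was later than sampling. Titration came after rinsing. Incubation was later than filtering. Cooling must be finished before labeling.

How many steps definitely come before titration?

Directly stated before titration: centrifuging, cooling, and rinsing.
Labeling reaches titration via labeling → rinsing → titration.
Sampling reaches titration via sampling → rinsing → titration.
Weighing reaches titration via weighing → rinsing → titration.
That's centrifuging, cooling, labeling, rinsing, sampling, and weighing — 6 in all.

6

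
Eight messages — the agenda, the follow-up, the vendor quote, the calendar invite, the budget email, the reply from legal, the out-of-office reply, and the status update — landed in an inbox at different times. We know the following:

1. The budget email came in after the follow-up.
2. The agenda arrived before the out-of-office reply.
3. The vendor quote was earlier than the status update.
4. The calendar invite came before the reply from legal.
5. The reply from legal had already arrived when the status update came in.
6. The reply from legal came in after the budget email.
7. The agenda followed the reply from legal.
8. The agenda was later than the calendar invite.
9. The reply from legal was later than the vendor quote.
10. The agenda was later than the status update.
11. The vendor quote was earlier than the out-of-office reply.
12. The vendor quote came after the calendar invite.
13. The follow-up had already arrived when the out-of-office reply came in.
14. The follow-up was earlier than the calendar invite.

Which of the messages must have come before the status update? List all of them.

Directly stated before the status update: the reply from legal and the vendor quote.
The budget email reaches the status update via the budget email → the reply from legal → the status update.
The calendar invite reaches the status update via the calendar invite → the vendor quote → the status update.
The follow-up reaches the status update via the follow-up → the calendar invite → the vendor quote → the status update.

the budget email, the calendar invite, the follow-up, the reply from legal, the vendor quote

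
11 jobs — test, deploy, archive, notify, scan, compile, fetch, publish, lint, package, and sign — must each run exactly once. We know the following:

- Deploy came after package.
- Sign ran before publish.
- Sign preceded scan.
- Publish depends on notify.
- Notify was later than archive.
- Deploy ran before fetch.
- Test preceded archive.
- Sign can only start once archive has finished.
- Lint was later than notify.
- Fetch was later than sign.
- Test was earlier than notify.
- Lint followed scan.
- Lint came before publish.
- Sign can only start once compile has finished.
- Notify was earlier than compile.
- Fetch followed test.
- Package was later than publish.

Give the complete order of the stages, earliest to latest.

The constraints fix every adjacent pair, so only one ordering works:
test → archive → notify → compile → sign → scan → lint → publish → package → deploy → fetch.

test, archive, notify, compile, sign, scan, lint, publish, package, deploy, fetch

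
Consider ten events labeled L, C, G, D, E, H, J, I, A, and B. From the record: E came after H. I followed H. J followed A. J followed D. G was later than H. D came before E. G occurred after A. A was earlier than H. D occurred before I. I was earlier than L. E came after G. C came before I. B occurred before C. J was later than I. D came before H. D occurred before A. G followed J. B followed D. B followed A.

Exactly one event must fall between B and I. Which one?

C

Tracing the constraints gives B → C → I, so C sits after B and before I.
No other event is forced both after B and before I.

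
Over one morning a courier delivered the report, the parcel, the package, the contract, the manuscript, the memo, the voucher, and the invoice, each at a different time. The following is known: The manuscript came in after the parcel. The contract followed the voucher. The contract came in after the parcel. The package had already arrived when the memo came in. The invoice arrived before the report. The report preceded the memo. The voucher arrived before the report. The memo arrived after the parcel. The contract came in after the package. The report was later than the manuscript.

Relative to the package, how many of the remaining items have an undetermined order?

Forced after the package: the contract and the memo.
That leaves the invoice, the manuscript, the parcel, the report, and the voucher with no forced order relative to the package — 5.

5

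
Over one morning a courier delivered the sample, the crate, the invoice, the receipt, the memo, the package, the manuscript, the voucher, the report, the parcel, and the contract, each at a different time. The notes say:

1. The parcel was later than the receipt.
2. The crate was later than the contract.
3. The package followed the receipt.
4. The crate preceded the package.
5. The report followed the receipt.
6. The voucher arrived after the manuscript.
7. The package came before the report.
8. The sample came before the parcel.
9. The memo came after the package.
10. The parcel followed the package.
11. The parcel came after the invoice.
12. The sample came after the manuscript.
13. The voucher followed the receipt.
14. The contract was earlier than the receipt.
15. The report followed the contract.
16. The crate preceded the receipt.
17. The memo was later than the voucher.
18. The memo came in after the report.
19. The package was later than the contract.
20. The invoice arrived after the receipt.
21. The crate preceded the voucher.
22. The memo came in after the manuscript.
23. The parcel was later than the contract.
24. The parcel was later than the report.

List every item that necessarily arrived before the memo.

Directly stated before the memo: the manuscript, the package, the report, and the voucher.
The contract reaches the memo via the contract → the package → the memo.
The crate reaches the memo via the crate → the voucher → the memo.
The receipt reaches the memo via the receipt → the voucher → the memo.

the contract, the crate, the manuscript, the package, the receipt, the report, the voucher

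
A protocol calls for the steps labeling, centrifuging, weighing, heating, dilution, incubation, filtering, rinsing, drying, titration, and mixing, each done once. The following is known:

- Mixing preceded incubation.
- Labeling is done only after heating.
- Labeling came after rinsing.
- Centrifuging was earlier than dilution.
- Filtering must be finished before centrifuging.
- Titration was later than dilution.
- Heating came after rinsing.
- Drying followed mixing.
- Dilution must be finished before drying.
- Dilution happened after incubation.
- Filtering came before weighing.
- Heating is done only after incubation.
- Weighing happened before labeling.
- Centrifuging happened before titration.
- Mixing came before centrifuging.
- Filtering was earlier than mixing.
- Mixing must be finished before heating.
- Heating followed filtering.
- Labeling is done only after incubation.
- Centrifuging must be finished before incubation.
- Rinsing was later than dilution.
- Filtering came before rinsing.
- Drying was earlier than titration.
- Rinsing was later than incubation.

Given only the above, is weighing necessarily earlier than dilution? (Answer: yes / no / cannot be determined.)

No chain of stated constraints runs from weighing to dilution, and none runs from dilution to weighing either.
So the relative order of weighing and dilution is not fixed by the given facts.

cannot be determined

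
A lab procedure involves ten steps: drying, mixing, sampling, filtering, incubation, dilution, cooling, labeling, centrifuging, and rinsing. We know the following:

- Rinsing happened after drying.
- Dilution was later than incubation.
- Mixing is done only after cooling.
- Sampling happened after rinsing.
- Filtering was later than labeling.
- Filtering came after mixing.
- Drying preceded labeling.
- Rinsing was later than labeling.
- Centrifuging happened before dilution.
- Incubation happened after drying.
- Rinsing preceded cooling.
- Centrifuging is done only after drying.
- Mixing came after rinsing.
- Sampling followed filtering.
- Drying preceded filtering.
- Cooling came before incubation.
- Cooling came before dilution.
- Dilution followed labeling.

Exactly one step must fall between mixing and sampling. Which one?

filtering

Tracing the constraints gives mixing → filtering → sampling, so filtering sits after mixing and before sampling.
No other step is forced both after mixing and before sampling.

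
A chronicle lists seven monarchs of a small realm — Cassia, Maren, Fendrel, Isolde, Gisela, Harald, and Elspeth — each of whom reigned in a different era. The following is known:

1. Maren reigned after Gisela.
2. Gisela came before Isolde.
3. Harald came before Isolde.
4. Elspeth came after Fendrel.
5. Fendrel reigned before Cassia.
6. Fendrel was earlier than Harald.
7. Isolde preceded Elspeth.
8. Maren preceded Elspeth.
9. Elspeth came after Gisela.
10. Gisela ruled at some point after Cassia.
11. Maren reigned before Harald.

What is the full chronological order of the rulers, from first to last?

The constraints fix every adjacent pair, so only one ordering works:
Fendrel → Cassia → Gisela → Maren → Harald → Isolde → Elspeth.

Fendrel, Cassia, Gisela, Maren, Harald, Isolde, Elspeth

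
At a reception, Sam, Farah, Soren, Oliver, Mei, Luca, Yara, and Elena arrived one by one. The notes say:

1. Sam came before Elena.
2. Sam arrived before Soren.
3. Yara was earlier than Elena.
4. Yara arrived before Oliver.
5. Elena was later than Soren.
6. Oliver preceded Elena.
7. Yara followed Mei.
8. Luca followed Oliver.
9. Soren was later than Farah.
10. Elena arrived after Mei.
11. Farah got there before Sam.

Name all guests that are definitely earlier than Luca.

Directly stated before Luca: Oliver.
Mei reaches Luca via Mei → Yara → Oliver → Luca.
Yara reaches Luca via Yara → Oliver → Luca.

Mei, Oliver, Yara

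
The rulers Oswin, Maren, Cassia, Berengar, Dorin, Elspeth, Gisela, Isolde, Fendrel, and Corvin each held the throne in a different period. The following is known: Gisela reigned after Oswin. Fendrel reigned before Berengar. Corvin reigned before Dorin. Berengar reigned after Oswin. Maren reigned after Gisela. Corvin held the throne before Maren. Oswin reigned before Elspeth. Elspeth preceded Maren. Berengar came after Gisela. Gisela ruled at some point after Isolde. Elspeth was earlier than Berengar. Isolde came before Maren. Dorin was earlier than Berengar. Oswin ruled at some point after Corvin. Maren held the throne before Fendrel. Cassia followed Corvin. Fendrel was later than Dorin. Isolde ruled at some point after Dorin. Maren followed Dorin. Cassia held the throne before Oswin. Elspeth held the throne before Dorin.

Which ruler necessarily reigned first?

Corvin

Corvin has a chain of constraints placing them before every other ruler, so Corvin must be first.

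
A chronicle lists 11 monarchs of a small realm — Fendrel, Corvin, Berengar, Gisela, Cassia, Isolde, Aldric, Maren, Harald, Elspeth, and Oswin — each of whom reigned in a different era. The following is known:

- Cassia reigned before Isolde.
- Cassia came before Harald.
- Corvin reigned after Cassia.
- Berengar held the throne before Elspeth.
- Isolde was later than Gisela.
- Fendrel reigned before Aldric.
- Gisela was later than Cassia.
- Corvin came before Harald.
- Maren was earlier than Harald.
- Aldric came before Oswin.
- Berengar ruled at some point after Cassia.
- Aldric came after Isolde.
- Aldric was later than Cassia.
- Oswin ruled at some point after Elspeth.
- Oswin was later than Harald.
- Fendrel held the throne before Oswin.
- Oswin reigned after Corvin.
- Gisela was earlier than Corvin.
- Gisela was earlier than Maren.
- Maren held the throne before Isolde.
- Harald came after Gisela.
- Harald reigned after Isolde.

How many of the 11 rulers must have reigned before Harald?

Directly stated before Harald: Cassia, Corvin, Gisela, Isolde, and Maren.
No chain forces Fendrel (or any of the others) ahead of Harald.
That's Cassia, Corvin, Gisela, Isolde, and Maren — 5 in all.

5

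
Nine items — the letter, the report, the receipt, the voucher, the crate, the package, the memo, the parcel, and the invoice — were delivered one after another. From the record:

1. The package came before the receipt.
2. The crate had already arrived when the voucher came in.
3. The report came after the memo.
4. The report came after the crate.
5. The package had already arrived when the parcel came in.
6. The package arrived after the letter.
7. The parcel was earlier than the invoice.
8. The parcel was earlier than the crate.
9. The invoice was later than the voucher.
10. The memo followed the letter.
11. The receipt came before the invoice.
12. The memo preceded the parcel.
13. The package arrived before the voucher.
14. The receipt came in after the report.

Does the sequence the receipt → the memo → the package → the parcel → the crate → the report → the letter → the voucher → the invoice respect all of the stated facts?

no

The constraints require the letter before the memo, but in the proposed sequence the memo appears ahead of the letter. That one violation is enough.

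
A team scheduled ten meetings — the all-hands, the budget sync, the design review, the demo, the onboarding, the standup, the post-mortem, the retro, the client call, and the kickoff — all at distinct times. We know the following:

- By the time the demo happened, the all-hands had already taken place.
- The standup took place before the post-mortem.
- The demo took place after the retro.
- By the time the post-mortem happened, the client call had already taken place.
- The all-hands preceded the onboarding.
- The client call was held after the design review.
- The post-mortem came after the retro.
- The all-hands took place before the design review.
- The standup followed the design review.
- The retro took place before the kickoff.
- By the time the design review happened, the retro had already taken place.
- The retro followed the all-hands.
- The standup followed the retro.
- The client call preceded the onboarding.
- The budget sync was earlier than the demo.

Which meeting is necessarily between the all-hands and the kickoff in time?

Tracing the constraints gives the all-hands → the retro → the kickoff, so the retro sits after the all-hands and before the kickoff.
No other meeting is forced both after the all-hands and before the kickoff.

the retro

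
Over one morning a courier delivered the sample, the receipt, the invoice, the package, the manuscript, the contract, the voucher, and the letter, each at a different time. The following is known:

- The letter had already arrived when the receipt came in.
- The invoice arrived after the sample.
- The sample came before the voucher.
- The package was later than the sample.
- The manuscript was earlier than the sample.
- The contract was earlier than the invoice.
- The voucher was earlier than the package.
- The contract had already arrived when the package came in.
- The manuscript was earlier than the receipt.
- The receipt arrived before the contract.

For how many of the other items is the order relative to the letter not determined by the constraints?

3

Forced after the letter: the contract, the invoice, the package, and the receipt.
That leaves the manuscript, the sample, and the voucher with no forced order relative to the letter — 3.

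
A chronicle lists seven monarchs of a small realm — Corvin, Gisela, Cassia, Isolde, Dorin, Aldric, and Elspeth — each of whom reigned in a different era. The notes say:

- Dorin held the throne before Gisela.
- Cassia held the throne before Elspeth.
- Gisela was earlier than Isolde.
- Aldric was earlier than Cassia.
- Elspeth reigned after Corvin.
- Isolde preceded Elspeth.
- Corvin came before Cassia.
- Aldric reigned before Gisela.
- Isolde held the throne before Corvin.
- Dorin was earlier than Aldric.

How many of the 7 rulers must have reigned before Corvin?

4

Directly stated before Corvin: Isolde.
Aldric reaches Corvin via Aldric → Gisela → Isolde → Corvin.
Dorin reaches Corvin via Dorin → Gisela → Isolde → Corvin.
Gisela reaches Corvin via Gisela → Isolde → Corvin.
That's Aldric, Dorin, Gisela, and Isolde — 4 in all.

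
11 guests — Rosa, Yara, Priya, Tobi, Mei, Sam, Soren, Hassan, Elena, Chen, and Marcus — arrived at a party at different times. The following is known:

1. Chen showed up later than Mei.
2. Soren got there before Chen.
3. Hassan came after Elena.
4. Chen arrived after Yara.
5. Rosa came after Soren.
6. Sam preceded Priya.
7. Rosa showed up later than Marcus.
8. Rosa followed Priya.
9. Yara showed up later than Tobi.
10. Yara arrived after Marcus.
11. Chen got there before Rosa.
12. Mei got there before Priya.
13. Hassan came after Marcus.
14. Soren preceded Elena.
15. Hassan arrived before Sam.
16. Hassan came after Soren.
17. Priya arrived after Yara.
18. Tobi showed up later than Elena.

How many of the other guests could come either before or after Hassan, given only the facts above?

4

Forced before Hassan: Elena, Marcus, and Soren; forced after Hassan: Priya, Rosa, and Sam.
That leaves Chen, Mei, Tobi, and Yara with no forced order relative to Hassan — 4.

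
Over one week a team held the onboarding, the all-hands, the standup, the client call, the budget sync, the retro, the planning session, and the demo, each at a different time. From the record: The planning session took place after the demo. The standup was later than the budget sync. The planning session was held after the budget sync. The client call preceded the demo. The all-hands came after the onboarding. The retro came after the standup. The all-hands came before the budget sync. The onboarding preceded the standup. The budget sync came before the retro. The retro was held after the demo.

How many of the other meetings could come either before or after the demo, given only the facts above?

4

Forced before the demo: the client call; forced after the demo: the planning session and the retro.
That leaves the all-hands, the budget sync, the onboarding, and the standup with no forced order relative to the demo — 4.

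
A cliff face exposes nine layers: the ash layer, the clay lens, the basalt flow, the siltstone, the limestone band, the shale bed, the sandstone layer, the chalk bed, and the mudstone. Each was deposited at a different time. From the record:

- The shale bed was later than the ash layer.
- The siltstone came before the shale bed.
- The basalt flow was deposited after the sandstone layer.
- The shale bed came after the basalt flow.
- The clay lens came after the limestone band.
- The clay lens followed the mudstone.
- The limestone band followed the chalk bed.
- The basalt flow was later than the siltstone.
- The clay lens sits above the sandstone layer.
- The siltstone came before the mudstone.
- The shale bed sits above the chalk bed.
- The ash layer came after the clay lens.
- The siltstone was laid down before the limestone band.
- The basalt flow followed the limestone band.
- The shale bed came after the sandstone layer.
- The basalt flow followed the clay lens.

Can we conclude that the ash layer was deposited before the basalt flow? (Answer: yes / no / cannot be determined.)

No chain of stated constraints runs from the ash layer to the basalt flow, and none runs from the basalt flow to the ash layer either.
So the relative order of the ash layer and the basalt flow is not fixed by the given facts.

cannot be determined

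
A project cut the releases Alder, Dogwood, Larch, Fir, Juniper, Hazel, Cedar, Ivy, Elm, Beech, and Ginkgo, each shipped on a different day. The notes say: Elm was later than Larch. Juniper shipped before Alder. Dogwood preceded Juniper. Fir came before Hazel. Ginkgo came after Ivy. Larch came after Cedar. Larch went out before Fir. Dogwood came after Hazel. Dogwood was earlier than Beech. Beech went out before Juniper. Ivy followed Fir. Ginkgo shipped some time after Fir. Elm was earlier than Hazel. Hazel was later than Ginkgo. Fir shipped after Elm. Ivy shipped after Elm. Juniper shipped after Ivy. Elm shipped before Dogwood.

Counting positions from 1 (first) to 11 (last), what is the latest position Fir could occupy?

4

Fir must come before Alder, Beech, Dogwood, Ginkgo, Hazel, Ivy, and Juniper — 7 releases forced after it.
Everything else can be placed before Fir in some valid order, so Fir can sit as late as position 11 − 7 = 4.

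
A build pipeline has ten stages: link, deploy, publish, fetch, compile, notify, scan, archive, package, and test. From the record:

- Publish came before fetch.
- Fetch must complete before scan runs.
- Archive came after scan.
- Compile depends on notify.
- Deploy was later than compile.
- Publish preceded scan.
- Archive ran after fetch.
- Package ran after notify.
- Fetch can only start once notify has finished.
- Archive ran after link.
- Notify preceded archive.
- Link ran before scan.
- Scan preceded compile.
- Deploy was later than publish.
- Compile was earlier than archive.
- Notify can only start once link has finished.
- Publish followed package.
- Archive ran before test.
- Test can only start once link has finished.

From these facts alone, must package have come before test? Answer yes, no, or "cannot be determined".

Chain the constraints: package → publish → scan → archive → test. Each link is directly stated, so package comes before test.

yes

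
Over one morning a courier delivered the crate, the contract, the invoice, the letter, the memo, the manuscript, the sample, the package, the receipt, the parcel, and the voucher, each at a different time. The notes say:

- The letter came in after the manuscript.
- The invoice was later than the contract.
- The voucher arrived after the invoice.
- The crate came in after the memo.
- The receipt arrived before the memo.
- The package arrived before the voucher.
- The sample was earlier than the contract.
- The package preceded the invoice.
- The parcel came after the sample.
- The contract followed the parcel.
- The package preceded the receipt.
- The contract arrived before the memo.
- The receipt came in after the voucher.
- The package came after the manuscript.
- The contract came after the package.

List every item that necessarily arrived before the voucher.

Directly stated before the voucher: the invoice and the package.
The contract reaches the voucher via the contract → the invoice → the voucher.
The manuscript reaches the voucher via the manuscript → the package → the voucher.
The parcel reaches the voucher via the parcel → the contract → the invoice → the voucher.
Likewise the sample reaches the voucher by chaining the stated constraints.
No chain forces the memo (or any of the others) ahead of the voucher.

the contract, the invoice, the manuscript, the package, the parcel, the sample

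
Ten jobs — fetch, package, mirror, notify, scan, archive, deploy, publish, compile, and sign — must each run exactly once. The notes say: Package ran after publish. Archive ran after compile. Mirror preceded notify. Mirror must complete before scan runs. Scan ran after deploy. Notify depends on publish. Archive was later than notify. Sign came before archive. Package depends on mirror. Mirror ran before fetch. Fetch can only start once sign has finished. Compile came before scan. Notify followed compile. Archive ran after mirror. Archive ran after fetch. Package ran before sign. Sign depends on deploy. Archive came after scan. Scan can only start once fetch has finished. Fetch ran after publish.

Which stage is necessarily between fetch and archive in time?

Tracing the constraints gives fetch → scan → archive, so scan sits after fetch and before archive.
No other stage is forced both after fetch and before archive.

scan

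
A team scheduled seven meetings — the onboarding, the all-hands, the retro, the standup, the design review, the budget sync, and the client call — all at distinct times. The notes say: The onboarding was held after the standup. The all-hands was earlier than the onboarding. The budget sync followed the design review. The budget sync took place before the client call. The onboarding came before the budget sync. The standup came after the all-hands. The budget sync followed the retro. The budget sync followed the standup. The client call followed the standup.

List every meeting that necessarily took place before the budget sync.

Directly stated before the budget sync: the design review, the onboarding, the retro, and the standup.
The all-hands reaches the budget sync via the all-hands → the standup → the budget sync.
No chain forces the client call ahead of the budget sync.

the all-hands, the design review, the onboarding, the retro, the standup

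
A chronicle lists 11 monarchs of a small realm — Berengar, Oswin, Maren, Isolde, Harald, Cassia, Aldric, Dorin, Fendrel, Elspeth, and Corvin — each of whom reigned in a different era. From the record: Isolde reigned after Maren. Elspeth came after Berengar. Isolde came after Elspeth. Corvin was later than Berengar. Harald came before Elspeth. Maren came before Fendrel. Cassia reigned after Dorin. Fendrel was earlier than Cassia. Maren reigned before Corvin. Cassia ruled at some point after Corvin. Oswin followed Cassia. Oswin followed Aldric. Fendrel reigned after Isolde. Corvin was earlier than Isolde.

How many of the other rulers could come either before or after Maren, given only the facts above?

Forced after Maren: Cassia, Corvin, Fendrel, Isolde, and Oswin.
That leaves Aldric, Berengar, Dorin, Elspeth, and Harald with no forced order relative to Maren — 5.

5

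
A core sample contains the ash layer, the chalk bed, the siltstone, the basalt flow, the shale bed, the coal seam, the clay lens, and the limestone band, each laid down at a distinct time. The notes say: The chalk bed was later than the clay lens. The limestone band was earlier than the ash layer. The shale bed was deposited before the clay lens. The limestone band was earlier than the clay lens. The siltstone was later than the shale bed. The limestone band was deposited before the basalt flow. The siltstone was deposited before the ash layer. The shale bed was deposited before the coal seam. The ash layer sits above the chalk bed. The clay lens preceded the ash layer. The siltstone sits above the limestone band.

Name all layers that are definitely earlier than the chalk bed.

Directly stated before the chalk bed: the clay lens.
The limestone band reaches the chalk bed via the limestone band → the clay lens → the chalk bed.
The shale bed reaches the chalk bed via the shale bed → the clay lens → the chalk bed.
No chain forces the ash layer (or any of the others) ahead of the chalk bed.

the clay lens, the limestone band, the shale bed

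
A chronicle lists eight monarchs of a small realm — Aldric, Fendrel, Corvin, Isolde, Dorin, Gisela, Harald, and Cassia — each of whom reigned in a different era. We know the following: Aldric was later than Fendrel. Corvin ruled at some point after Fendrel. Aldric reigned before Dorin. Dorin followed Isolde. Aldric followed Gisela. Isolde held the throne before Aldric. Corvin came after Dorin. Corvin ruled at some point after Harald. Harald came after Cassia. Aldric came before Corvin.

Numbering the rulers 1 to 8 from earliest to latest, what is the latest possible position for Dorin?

7

Dorin must come before Corvin — 1 ruler forced after them.
Everything else can be placed before Dorin in some valid order, so Dorin can sit as late as position 8 − 1 = 7.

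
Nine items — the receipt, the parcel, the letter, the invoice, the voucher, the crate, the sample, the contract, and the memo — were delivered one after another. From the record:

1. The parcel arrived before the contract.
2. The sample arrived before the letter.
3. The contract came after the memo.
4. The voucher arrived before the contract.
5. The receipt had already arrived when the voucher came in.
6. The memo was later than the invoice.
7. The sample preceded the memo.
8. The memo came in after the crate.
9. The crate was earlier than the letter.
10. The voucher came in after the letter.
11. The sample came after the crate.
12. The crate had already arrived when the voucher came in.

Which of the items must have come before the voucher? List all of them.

Directly stated before the voucher: the crate, the letter, and the receipt.
The sample reaches the voucher via the sample → the letter → the voucher.
No chain forces the memo (or any of the others) ahead of the voucher.

the crate, the letter, the receipt, the sample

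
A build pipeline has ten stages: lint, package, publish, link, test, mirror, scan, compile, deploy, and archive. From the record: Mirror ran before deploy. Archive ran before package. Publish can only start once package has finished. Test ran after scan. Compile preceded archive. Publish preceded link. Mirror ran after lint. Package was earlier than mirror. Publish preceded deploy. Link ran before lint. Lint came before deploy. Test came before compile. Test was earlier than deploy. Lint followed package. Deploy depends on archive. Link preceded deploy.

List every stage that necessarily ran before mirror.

Directly stated before mirror: lint and package.
Archive reaches mirror via archive → package → mirror.
Compile reaches mirror via compile → archive → package → mirror.
Link reaches mirror via link → lint → mirror.
Likewise publish, scan, and test each reach mirror by chaining the stated constraints.
No chain forces deploy ahead of mirror.

archive, compile, link, lint, package, publish, scan, test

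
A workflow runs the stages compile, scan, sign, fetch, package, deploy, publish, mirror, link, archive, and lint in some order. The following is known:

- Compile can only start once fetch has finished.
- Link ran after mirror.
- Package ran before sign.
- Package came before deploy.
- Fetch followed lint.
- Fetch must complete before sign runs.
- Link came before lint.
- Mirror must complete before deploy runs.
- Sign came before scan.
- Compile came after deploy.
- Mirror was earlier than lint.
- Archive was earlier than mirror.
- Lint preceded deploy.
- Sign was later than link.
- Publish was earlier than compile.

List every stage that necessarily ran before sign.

archive, fetch, link, lint, mirror, package

Directly stated before sign: fetch, link, and package.
Archive reaches sign via archive → mirror → link → sign.
Lint reaches sign via lint → fetch → sign.
Mirror reaches sign via mirror → link → sign.
No chain forces publish (or any of the others) ahead of sign.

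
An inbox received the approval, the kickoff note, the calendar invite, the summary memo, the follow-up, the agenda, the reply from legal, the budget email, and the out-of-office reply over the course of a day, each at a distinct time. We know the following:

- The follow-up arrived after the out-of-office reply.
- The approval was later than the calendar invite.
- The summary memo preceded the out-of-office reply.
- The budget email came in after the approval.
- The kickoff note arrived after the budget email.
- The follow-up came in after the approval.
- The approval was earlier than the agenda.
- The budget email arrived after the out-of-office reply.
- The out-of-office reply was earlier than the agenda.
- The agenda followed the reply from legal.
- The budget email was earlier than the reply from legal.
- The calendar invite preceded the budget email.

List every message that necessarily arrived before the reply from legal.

the approval, the budget email, the calendar invite, the out-of-office reply, the summary memo

Directly stated before the reply from legal: the budget email.
The approval reaches the reply from legal via the approval → the budget email → the reply from legal.
The calendar invite reaches the reply from legal via the calendar invite → the budget email → the reply from legal.
The out-of-office reply reaches the reply from legal via the out-of-office reply → the budget email → the reply from legal.
Likewise the summary memo reaches the reply from legal by chaining the stated constraints.
No chain forces the agenda (or any of the others) ahead of the reply from legal.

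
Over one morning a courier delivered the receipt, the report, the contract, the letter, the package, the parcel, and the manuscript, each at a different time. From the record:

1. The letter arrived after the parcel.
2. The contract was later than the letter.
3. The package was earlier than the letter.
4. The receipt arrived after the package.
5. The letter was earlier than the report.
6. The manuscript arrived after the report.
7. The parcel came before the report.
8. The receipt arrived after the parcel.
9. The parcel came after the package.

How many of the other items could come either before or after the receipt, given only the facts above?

4

Forced before the receipt: the package and the parcel.
That leaves the contract, the letter, the manuscript, and the report with no forced order relative to the receipt — 4.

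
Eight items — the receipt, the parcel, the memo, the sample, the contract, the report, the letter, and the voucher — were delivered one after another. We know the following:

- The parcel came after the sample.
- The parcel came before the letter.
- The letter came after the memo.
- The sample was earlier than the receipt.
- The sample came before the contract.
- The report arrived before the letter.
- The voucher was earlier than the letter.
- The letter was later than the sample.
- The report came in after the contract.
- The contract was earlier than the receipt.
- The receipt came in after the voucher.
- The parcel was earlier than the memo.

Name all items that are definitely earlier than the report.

Directly stated before the report: the contract.
The sample reaches the report via the sample → the contract → the report.
No chain forces the receipt (or any of the others) ahead of the report.

the contract, the sample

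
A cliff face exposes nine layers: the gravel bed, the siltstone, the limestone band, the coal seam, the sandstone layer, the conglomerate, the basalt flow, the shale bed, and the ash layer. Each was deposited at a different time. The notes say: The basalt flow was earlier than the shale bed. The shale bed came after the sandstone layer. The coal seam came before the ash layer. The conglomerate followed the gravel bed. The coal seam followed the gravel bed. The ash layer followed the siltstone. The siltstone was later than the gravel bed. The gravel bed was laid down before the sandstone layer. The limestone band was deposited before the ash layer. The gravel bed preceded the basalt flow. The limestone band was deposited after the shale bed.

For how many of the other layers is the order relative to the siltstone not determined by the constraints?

6

Forced before the siltstone: the gravel bed; forced after the siltstone: the ash layer.
That leaves the basalt flow, the coal seam, the conglomerate, the limestone band, the sandstone layer, and the shale bed with no forced order relative to the siltstone — 6.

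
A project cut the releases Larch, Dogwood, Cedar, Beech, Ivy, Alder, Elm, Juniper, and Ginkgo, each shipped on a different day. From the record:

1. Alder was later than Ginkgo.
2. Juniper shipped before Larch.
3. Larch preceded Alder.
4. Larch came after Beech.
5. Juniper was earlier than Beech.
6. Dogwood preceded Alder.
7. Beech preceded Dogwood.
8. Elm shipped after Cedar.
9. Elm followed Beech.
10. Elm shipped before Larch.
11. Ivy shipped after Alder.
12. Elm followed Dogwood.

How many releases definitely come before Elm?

4

Directly stated before Elm: Beech, Cedar, and Dogwood.
Juniper reaches Elm via Juniper → Beech → Elm.
That's Beech, Cedar, Dogwood, and Juniper — 4 in all.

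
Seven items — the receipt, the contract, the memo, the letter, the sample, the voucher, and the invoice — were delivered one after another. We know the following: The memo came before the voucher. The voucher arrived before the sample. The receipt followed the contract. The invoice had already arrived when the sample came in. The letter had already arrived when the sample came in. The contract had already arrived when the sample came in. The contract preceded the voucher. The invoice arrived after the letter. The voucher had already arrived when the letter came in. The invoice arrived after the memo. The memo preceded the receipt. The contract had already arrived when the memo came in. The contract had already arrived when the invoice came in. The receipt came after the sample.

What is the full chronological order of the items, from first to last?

the contract, the memo, the voucher, the letter, the invoice, the sample, the receipt

The constraints fix every adjacent pair, so only one ordering works:
the contract → the memo → the voucher → the letter → the invoice → the sample → the receipt.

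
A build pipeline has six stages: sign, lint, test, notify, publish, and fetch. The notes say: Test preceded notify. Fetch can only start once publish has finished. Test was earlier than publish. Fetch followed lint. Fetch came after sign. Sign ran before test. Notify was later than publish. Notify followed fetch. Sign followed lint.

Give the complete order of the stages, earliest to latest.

The constraints fix every adjacent pair, so only one ordering works:
lint → sign → test → publish → fetch → notify.

lint, sign, test, publish, fetch, notify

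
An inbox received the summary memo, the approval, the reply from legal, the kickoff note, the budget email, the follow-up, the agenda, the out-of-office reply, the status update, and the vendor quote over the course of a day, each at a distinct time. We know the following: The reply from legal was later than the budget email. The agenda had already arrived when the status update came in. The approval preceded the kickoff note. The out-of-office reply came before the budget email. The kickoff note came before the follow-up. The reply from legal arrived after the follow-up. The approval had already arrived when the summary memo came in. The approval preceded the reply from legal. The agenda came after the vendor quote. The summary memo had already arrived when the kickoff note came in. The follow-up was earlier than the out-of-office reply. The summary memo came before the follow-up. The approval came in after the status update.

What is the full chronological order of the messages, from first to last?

The constraints fix every adjacent pair, so only one ordering works:
the vendor quote → the agenda → the status update → the approval → the summary memo → the kickoff note → the follow-up → the out-of-office reply → the budget email → the reply from legal.

the vendor quote, the agenda, the status update, the approval, the summary memo, the kickoff note, the follow-up, the out-of-office reply, the budget email, the reply from legal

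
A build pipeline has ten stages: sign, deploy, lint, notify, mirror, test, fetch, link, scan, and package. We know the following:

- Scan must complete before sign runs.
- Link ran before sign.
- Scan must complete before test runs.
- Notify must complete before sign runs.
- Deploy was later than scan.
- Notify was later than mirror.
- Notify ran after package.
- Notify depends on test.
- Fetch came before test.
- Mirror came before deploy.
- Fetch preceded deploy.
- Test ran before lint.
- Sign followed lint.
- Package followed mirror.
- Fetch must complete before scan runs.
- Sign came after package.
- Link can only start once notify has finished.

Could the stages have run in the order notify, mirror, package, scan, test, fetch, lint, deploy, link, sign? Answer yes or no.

no

The constraints require fetch before scan, but in the proposed sequence scan appears ahead of fetch. That one violation is enough.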